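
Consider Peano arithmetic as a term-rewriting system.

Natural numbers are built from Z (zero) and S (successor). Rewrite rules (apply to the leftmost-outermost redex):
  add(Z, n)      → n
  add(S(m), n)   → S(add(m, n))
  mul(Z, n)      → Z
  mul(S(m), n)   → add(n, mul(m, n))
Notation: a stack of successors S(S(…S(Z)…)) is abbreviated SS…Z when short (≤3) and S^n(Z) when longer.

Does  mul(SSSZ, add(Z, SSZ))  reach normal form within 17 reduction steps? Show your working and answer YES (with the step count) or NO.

Answer: YES — reaches normal form S^6(Z) in 16 ≤ 17 steps

Working:
  start: mul(SSSZ, add(Z, SSZ))
  step 1: add(add(Z, SSZ), mul(SSZ, add(Z, SSZ)))
  step 2: add(SSZ, mul(SSZ, add(Z, SSZ)))
  step 3: S(add(SZ, mul(SSZ, add(Z, SSZ))))
  step 4: S(S(add(Z, mul(SSZ, add(Z, SSZ)))))
  step 5: S(S(mul(SSZ, add(Z, SSZ))))
  step 6: S(S(add(add(Z, SSZ), mul(SZ, add(Z, SSZ)))))
  step 7: S(S(add(SSZ, mul(SZ, add(Z, SSZ)))))
  step 8: S(S(S(add(SZ, mul(SZ, add(Z, SSZ))))))
  step 9: S(S(S(S(add(Z, mul(SZ, add(Z, SSZ)))))))
  step 10: S(S(S(S(mul(SZ, add(Z, SSZ))))))
  step 11: S(S(S(S(add(add(Z, SSZ), mul(Z, add(Z, SSZ)))))))
  step 12: S(S(S(S(add(SSZ, mul(Z, add(Z, SSZ)))))))
  step 13: S(S(S(S(S(add(SZ, mul(Z, add(Z, SSZ))))))))
  step 14: S(S(S(S(S(S(add(Z, mul(Z, add(Z, SSZ)))))))))
  step 15: S(S(S(S(S(S(mul(Z, add(Z, SSZ))))))))
  step 16: S^6(Z)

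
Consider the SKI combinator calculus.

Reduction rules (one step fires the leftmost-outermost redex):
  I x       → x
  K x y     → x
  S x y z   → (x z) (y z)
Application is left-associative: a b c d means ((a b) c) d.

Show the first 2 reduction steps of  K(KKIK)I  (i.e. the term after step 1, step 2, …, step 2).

Answer: after 2 steps: KK

Working:
  start: K(KKIK)I
  →1  KKIK
  →2  KK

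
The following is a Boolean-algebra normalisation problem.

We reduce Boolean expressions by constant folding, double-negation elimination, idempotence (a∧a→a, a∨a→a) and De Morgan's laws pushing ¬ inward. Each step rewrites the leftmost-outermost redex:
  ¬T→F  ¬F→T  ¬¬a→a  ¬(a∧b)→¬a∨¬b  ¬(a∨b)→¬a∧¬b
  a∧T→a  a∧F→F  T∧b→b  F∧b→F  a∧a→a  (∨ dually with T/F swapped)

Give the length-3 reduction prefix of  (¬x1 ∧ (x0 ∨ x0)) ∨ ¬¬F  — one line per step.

Answer: after 3 steps: ¬x1 ∧ x0

Derivation:
  start: (¬x1 ∧ (x0 ∨ x0)) ∨ ¬¬F
  →1  (¬x1 ∧ x0) ∨ ¬¬F
  →2  (¬x1 ∧ x0) ∨ F
  →3  ¬x1 ∧ x0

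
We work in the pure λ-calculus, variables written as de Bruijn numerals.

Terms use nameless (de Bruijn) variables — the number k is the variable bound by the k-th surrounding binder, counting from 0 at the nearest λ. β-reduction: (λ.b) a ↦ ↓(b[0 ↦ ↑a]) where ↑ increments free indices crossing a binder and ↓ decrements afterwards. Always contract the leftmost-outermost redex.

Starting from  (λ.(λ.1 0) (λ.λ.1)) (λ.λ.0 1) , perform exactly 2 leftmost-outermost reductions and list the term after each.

Answer: after 2 steps: (λ.λ.0 1) (λ.λ.1)

Derivation:
  start: (λ.(λ.1 0) (λ.λ.1)) (λ.λ.0 1)
  step 1: (λ.(λ.λ.0 1) 0) (λ.λ.1)
  step 2: (λ.λ.0 1) (λ.λ.1)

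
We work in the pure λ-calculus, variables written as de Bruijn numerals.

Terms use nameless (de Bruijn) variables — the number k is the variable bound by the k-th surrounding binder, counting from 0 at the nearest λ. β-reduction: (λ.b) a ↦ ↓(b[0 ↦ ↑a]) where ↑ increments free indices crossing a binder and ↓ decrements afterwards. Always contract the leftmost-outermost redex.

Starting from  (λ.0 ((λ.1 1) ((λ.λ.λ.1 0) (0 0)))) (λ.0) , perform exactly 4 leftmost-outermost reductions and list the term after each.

Answer: after 4 steps: λ.0

Derivation:
  start: (λ.0 ((λ.1 1) ((λ.λ.λ.1 0) (0 0)))) (λ.0)
  [1] (λ.0) ((λ.(λ.0) (λ.0)) ((λ.λ.λ.1 0) ((λ.0) (λ.0))))
  [2] (λ.(λ.0) (λ.0)) ((λ.λ.λ.1 0) ((λ.0) (λ.0)))
  [3] (λ.0) (λ.0)
  [4] λ.0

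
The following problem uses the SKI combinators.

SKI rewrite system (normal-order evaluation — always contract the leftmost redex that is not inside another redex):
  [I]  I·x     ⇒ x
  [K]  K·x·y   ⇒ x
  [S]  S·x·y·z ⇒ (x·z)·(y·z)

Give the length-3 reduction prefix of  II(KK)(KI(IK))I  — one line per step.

Answer: after 3 steps: KI

Reduction:
  start: II(KK)(KI(IK))I
  step 1: I(KK)(KI(IK))I
  step 2: KK(KI(IK))I
  step 3: KI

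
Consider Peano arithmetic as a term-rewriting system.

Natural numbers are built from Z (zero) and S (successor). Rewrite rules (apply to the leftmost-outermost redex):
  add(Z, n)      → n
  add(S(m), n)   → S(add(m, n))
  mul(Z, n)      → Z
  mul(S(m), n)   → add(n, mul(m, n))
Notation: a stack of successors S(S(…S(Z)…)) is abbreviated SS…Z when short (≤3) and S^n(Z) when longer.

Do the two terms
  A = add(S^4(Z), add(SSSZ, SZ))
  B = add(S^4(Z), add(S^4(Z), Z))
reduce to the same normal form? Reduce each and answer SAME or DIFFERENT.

Term A:
  start: add(S^4(Z), add(SSSZ, SZ))
  [1] S(add(SSSZ, add(SSSZ, SZ)))
  [2] S(S(add(SSZ, add(SSSZ, SZ))))
  [3] S(S(S(add(SZ, add(SSSZ, SZ)))))
  [4] S(S(S(S(add(Z, add(SSSZ, SZ))))))
  [5] S(S(S(S(add(SSSZ, SZ)))))
  [6] S(S(S(S(S(add(SSZ, SZ))))))
  [7] S(S(S(S(S(S(add(SZ, SZ)))))))
  [8] S(S(S(S(S(S(S(add(Z, SZ))))))))
  [9] S^8(Z)

Term B:
  start: add(S^4(Z), add(S^4(Z), Z))
  [1] S(add(SSSZ, add(S^4(Z), Z)))
  [2] S(S(add(SSZ, add(S^4(Z), Z))))
  [3] S(S(S(add(SZ, add(S^4(Z), Z)))))
  [4] S(S(S(S(add(Z, add(S^4(Z), Z))))))
  [5] S(S(S(S(add(S^4(Z), Z)))))
  [6] S(S(S(S(S(add(SSSZ, Z))))))
  [7] S(S(S(S(S(S(add(SSZ, Z)))))))
  [8] S(S(S(S(S(S(S(add(SZ, Z))))))))
  [9] S(S(S(S(S(S(S(S(add(Z, Z)))))))))
  [10] S^8(Z)

Answer: SAME — A ⇓ S^8(Z), B ⇓ S^8(Z)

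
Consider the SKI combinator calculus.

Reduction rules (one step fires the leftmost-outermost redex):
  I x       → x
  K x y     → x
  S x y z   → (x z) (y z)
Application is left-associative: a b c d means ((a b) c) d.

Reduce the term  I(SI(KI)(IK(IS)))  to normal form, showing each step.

Answer: normal form = S  (in 6 steps)

Working:
  start: I(SI(KI)(IK(IS)))
  step 1: SI(KI)(IK(IS))
  step 2: I(IK(IS))(KI(IK(IS)))
  step 3: IK(IS)(KI(IK(IS)))
  step 4: K(IS)(KI(IK(IS)))
  step 5: IS
  step 6: S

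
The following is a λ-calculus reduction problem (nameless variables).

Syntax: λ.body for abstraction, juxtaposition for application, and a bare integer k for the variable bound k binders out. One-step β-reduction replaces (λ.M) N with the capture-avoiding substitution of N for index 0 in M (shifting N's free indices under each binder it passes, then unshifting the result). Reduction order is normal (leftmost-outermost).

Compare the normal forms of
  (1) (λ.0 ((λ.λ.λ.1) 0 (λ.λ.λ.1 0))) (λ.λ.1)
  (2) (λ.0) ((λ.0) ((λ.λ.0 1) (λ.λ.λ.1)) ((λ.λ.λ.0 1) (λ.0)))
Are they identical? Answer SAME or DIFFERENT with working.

Answer: DIFFERENT — A ⇓ λ.λ.λ.λ.λ.1 0, B ⇓ λ.0 (λ.λ.λ.1)

Reduction:
Term A:
  start: (λ.0 ((λ.λ.λ.1) 0 (λ.λ.λ.1 0))) (λ.λ.1)
  [1] (λ.λ.1) ((λ.λ.λ.1) (λ.λ.1) (λ.λ.λ.1 0))
  [2] λ.(λ.λ.λ.1) (λ.λ.1) (λ.λ.λ.1 0)
  [3] λ.(λ.λ.1) (λ.λ.λ.1 0)
  [4] λ.λ.λ.λ.λ.1 0

Term B:
  start: (λ.0) ((λ.0) ((λ.λ.0 1) (λ.λ.λ.1)) ((λ.λ.λ.0 1) (λ.0)))
  [1] (λ.0) ((λ.λ.0 1) (λ.λ.λ.1)) ((λ.λ.λ.0 1) (λ.0))
  [2] (λ.λ.0 1) (λ.λ.λ.1) ((λ.λ.λ.0 1) (λ.0))
  [3] (λ.0 (λ.λ.λ.1)) ((λ.λ.λ.0 1) (λ.0))
  [4] (λ.λ.λ.0 1) (λ.0) (λ.λ.λ.1)
  [5] (λ.λ.0 1) (λ.λ.λ.1)
  [6] λ.0 (λ.λ.λ.1)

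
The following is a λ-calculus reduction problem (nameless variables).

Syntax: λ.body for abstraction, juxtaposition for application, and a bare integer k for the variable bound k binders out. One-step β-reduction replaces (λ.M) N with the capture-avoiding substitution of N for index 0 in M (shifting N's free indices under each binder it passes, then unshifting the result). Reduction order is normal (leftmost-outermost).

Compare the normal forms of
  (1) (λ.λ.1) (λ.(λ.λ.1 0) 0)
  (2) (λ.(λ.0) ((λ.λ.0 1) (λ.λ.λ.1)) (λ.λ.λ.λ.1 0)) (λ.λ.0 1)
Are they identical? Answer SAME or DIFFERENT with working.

Answer: SAME — A ⇓ λ.λ.λ.1 0, B ⇓ λ.λ.λ.1 0

Derivation:
Term A:
  start: (λ.λ.1) (λ.(λ.λ.1 0) 0)
  step 1: λ.λ.(λ.λ.1 0) 0
  step 2: λ.λ.λ.1 0

Term B:
  start: (λ.(λ.0) ((λ.λ.0 1) (λ.λ.λ.1)) (λ.λ.λ.λ.1 0)) (λ.λ.0 1)
  step 1: (λ.0) ((λ.λ.0 1) (λ.λ.λ.1)) (λ.λ.λ.λ.1 0)
  step 2: (λ.λ.0 1) (λ.λ.λ.1) (λ.λ.λ.λ.1 0)
  step 3: (λ.0 (λ.λ.λ.1)) (λ.λ.λ.λ.1 0)
  step 4: (λ.λ.λ.λ.1 0) (λ.λ.λ.1)
  step 5: λ.λ.λ.1 0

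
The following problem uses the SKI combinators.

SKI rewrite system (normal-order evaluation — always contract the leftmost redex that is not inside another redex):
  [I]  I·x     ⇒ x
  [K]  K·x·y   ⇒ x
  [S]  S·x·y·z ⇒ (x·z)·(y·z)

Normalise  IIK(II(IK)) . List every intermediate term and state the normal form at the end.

  start: IIK(II(IK))
  →1  IK(II(IK))
  →2  K(II(IK))
  →3  K(I(IK))
  →4  K(IK)
  →5  KK

Answer: normal form = KK  (in 5 steps)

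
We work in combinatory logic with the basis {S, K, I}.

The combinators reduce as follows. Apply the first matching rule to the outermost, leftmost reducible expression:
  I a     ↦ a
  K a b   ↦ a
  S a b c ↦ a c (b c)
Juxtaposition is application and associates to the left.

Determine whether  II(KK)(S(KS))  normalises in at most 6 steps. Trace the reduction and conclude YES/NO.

Answer: YES — reaches normal form K in 3 ≤ 6 steps

Working:
  start: II(KK)(S(KS))
  [1] I(KK)(S(KS))
  [2] KK(S(KS))
  [3] K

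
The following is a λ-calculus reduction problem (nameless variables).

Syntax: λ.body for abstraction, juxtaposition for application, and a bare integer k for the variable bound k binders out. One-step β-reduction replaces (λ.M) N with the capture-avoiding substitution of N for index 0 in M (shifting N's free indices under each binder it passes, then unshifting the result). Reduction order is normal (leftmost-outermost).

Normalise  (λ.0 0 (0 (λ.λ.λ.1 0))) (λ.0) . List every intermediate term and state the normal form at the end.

  start: (λ.0 0 (0 (λ.λ.λ.1 0))) (λ.0)
  step 1: (λ.0) (λ.0) ((λ.0) (λ.λ.λ.1 0))
  step 2: (λ.0) ((λ.0) (λ.λ.λ.1 0))
  step 3: (λ.0) (λ.λ.λ.1 0)
  step 4: λ.λ.λ.1 0

Answer: normal form = λ.λ.λ.1 0  (in 4 steps)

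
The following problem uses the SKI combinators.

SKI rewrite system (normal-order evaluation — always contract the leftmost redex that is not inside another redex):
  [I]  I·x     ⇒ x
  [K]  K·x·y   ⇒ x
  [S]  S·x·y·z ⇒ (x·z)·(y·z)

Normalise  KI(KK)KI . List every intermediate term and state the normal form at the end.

  start: KI(KK)KI
  →1  IKI
  →2  KI

Answer: normal form = KI  (in 2 steps)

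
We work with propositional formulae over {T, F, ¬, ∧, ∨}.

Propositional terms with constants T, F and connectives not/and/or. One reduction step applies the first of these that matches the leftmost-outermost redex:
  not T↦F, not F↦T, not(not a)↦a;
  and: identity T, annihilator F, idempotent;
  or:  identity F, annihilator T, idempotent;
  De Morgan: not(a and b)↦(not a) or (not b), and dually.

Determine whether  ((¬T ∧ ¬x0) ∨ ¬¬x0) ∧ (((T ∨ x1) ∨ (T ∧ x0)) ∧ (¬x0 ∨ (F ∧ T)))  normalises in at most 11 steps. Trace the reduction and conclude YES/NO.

  start: ((¬T ∧ ¬x0) ∨ ¬¬x0) ∧ (((T ∨ x1) ∨ (T ∧ x0)) ∧ (¬x0 ∨ (F ∧ T)))
  step 1: ((F ∧ ¬x0) ∨ ¬¬x0) ∧ (((T ∨ x1) ∨ (T ∧ x0)) ∧ (¬x0 ∨ (F ∧ T)))
  step 2: (F ∨ ¬¬x0) ∧ (((T ∨ x1) ∨ (T ∧ x0)) ∧ (¬x0 ∨ (F ∧ T)))
  step 3: ¬¬x0 ∧ (((T ∨ x1) ∨ (T ∧ x0)) ∧ (¬x0 ∨ (F ∧ T)))
  step 4: x0 ∧ (((T ∨ x1) ∨ (T ∧ x0)) ∧ (¬x0 ∨ (F ∧ T)))
  step 5: x0 ∧ ((T ∨ (T ∧ x0)) ∧ (¬x0 ∨ (F ∧ T)))
  step 6: x0 ∧ (T ∧ (¬x0 ∨ (F ∧ T)))
  step 7: x0 ∧ (¬x0 ∨ (F ∧ T))
  step 8: x0 ∧ (¬x0 ∨ F)
  step 9: x0 ∧ ¬x0

Answer: YES — reaches normal form x0 ∧ ¬x0 in 9 ≤ 11 steps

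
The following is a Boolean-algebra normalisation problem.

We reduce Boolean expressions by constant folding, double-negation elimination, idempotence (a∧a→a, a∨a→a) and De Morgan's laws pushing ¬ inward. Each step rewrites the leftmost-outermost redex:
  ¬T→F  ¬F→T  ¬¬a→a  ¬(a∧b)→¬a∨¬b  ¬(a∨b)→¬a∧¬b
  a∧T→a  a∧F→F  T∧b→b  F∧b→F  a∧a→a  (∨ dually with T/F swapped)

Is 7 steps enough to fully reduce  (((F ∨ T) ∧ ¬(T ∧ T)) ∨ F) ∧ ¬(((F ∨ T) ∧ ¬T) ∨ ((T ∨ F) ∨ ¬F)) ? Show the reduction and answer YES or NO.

  start: (((F ∨ T) ∧ ¬(T ∧ T)) ∨ F) ∧ ¬(((F ∨ T) ∧ ¬T) ∨ ((T ∨ F) ∨ ¬F))
  step 1: ((F ∨ T) ∧ ¬(T ∧ T)) ∧ ¬(((F ∨ T) ∧ ¬T) ∨ ((T ∨ F) ∨ ¬F))
  step 2: (T ∧ ¬(T ∧ T)) ∧ ¬(((F ∨ T) ∧ ¬T) ∨ ((T ∨ F) ∨ ¬F))
  step 3: ¬(T ∧ T) ∧ ¬(((F ∨ T) ∧ ¬T) ∨ ((T ∨ F) ∨ ¬F))
  step 4: (¬T ∨ ¬T) ∧ ¬(((F ∨ T) ∧ ¬T) ∨ ((T ∨ F) ∨ ¬F))
  step 5: ¬T ∧ ¬(((F ∨ T) ∧ ¬T) ∨ ((T ∨ F) ∨ ¬F))
  step 6: F ∧ ¬(((F ∨ T) ∧ ¬T) ∨ ((T ∨ F) ∨ ¬F))
  step 7: F

Answer: YES — reaches normal form F in 7 ≤ 7 steps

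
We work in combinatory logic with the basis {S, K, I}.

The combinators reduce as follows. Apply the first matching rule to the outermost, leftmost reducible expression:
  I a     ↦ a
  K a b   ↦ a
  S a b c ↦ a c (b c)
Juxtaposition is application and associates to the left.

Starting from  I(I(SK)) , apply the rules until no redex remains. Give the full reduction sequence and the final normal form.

  start: I(I(SK))
  →1  I(SK)
  →2  SK

Answer: normal form = SK  (in 2 steps)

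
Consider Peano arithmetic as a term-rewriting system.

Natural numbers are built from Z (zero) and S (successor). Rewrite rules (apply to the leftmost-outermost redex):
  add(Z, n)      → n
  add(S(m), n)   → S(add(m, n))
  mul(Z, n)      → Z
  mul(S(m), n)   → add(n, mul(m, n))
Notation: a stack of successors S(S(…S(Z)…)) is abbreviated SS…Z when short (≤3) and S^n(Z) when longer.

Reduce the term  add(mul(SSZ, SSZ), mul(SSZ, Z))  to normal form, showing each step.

Answer: normal form = S^4(Z)  (in 19 steps)

Working:
  start: add(mul(SSZ, SSZ), mul(SSZ, Z))
  step 1: add(add(SSZ, mul(SZ, SSZ)), mul(SSZ, Z))
  step 2: add(S(add(SZ, mul(SZ, SSZ))), mul(SSZ, Z))
  step 3: S(add(add(SZ, mul(SZ, SSZ)), mul(SSZ, Z)))
  step 4: S(add(S(add(Z, mul(SZ, SSZ))), mul(SSZ, Z)))
  step 5: S(S(add(add(Z, mul(SZ, SSZ)), mul(SSZ, Z))))
  step 6: S(S(add(mul(SZ, SSZ), mul(SSZ, Z))))
  step 7: S(S(add(add(SSZ, mul(Z, SSZ)), mul(SSZ, Z))))
  step 8: S(S(add(S(add(SZ, mul(Z, SSZ))), mul(SSZ, Z))))
  step 9: S(S(S(add(add(SZ, mul(Z, SSZ)), mul(SSZ, Z)))))
  step 10: S(S(S(add(S(add(Z, mul(Z, SSZ))), mul(SSZ, Z)))))
  step 11: S(S(S(S(add(add(Z, mul(Z, SSZ)), mul(SSZ, Z))))))
  step 12: S(S(S(S(add(mul(Z, SSZ), mul(SSZ, Z))))))
  step 13: S(S(S(S(add(Z, mul(SSZ, Z))))))
  step 14: S(S(S(S(mul(SSZ, Z)))))
  step 15: S(S(S(S(add(Z, mul(SZ, Z))))))
  step 16: S(S(S(S(mul(SZ, Z)))))
  step 17: S(S(S(S(add(Z, mul(Z, Z))))))
  step 18: S(S(S(S(mul(Z, Z)))))
  step 19: S^4(Z)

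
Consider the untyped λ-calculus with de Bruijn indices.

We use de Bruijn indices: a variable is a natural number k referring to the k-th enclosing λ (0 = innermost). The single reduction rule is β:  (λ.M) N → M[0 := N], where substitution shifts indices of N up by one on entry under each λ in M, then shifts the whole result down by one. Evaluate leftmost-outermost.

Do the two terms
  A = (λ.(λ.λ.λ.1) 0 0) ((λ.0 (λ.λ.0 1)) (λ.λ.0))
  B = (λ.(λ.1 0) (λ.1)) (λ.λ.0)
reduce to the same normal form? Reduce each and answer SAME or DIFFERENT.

Answer: DIFFERENT — A ⇓ λ.λ.0, B ⇓ λ.0

Reduction:
Term A:
  start: (λ.(λ.λ.λ.1) 0 0) ((λ.0 (λ.λ.0 1)) (λ.λ.0))
  [1] (λ.λ.λ.1) ((λ.0 (λ.λ.0 1)) (λ.λ.0)) ((λ.0 (λ.λ.0 1)) (λ.λ.0))
  [2] (λ.λ.1) ((λ.0 (λ.λ.0 1)) (λ.λ.0))
  [3] λ.(λ.0 (λ.λ.0 1)) (λ.λ.0)
  [4] λ.(λ.λ.0) (λ.λ.0 1)
  [5] λ.λ.0

Term B:
  start: (λ.(λ.1 0) (λ.1)) (λ.λ.0)
  [1] (λ.(λ.λ.0) 0) (λ.λ.λ.0)
  [2] (λ.λ.0) (λ.λ.λ.0)
  [3] λ.0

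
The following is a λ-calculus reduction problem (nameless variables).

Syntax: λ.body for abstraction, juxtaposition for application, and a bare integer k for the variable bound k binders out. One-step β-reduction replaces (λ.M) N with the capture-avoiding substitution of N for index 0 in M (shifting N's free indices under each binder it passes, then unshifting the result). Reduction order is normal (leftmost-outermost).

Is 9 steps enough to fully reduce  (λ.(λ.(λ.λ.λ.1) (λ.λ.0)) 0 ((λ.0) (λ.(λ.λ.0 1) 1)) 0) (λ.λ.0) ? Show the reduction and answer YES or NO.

Answer: YES — reaches normal form λ.λ.0 (λ.λ.0) in 7 ≤ 9 steps

Reduction:
  start: (λ.(λ.(λ.λ.λ.1) (λ.λ.0)) 0 ((λ.0) (λ.(λ.λ.0 1) 1)) 0) (λ.λ.0)
  step 1: (λ.(λ.λ.λ.1) (λ.λ.0)) (λ.λ.0) ((λ.0) (λ.(λ.λ.0 1) (λ.λ.0))) (λ.λ.0)
  step 2: (λ.λ.λ.1) (λ.λ.0) ((λ.0) (λ.(λ.λ.0 1) (λ.λ.0))) (λ.λ.0)
  step 3: (λ.λ.1) ((λ.0) (λ.(λ.λ.0 1) (λ.λ.0))) (λ.λ.0)
  step 4: (λ.(λ.0) (λ.(λ.λ.0 1) (λ.λ.0))) (λ.λ.0)
  step 5: (λ.0) (λ.(λ.λ.0 1) (λ.λ.0))
  step 6: λ.(λ.λ.0 1) (λ.λ.0)
  step 7: λ.λ.0 (λ.λ.0)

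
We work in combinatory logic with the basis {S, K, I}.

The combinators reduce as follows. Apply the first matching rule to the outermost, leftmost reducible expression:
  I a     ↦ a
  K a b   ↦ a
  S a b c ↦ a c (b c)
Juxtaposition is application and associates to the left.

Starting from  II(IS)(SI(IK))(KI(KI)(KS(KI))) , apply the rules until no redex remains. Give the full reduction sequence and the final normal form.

  start: II(IS)(SI(IK))(KI(KI)(KS(KI)))
  [1] I(IS)(SI(IK))(KI(KI)(KS(KI)))
  [2] IS(SI(IK))(KI(KI)(KS(KI)))
  [3] S(SI(IK))(KI(KI)(KS(KI)))
  [4] S(SIK)(KI(KI)(KS(KI)))
  [5] S(SIK)(I(KS(KI)))
  [6] S(SIK)(KS(KI))
  [7] S(SIK)S

Answer: normal form = S(SIK)S  (in 7 steps)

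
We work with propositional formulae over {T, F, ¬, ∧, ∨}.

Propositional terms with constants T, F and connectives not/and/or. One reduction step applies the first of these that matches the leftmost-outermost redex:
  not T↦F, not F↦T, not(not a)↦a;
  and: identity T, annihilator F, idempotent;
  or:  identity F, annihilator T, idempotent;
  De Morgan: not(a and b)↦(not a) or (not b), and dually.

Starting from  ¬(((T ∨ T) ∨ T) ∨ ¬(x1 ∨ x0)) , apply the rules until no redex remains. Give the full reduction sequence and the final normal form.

  start: ¬(((T ∨ T) ∨ T) ∨ ¬(x1 ∨ x0))
  →1  ¬((T ∨ T) ∨ T) ∧ ¬¬(x1 ∨ x0)
  →2  (¬(T ∨ T) ∧ ¬T) ∧ ¬¬(x1 ∨ x0)
  →3  ((¬T ∧ ¬T) ∧ ¬T) ∧ ¬¬(x1 ∨ x0)
  →4  (¬T ∧ ¬T) ∧ ¬¬(x1 ∨ x0)
  →5  ¬T ∧ ¬¬(x1 ∨ x0)
  →6  F ∧ ¬¬(x1 ∨ x0)
  →7  F

Answer: normal form = F  (in 7 steps)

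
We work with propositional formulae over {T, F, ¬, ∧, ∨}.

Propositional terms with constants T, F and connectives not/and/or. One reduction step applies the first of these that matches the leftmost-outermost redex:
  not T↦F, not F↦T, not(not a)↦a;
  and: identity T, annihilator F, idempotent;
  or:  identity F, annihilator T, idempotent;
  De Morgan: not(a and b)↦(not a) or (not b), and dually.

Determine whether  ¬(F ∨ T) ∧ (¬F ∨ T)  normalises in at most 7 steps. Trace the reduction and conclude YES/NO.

  start: ¬(F ∨ T) ∧ (¬F ∨ T)
  →1  (¬F ∧ ¬T) ∧ (¬F ∨ T)
  →2  (T ∧ ¬T) ∧ (¬F ∨ T)
  →3  ¬T ∧ (¬F ∨ T)
  →4  F ∧ (¬F ∨ T)
  →5  F

Answer: YES — reaches normal form F in 5 ≤ 7 steps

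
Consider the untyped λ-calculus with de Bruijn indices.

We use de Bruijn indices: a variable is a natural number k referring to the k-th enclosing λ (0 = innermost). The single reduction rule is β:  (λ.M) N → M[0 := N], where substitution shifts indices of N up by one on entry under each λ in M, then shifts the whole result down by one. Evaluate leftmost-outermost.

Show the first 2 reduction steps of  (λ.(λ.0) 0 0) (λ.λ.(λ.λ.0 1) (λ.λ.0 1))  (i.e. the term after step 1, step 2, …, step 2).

Answer: after 2 steps: (λ.λ.(λ.λ.0 1) (λ.λ.0 1)) (λ.λ.(λ.λ.0 1) (λ.λ.0 1))

Derivation:
  start: (λ.(λ.0) 0 0) (λ.λ.(λ.λ.0 1) (λ.λ.0 1))
  step 1: (λ.0) (λ.λ.(λ.λ.0 1) (λ.λ.0 1)) (λ.λ.(λ.λ.0 1) (λ.λ.0 1))
  step 2: (λ.λ.(λ.λ.0 1) (λ.λ.0 1)) (λ.λ.(λ.λ.0 1) (λ.λ.0 1))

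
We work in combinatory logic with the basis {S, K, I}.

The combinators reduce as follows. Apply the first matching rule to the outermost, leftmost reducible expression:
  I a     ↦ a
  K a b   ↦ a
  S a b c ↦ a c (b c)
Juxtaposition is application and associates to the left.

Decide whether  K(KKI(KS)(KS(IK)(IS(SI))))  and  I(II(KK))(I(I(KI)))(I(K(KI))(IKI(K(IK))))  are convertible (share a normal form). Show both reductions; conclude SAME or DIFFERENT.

Term A:
  start: K(KKI(KS)(KS(IK)(IS(SI))))
  [1] K(K(KS)(KS(IK)(IS(SI))))
  [2] K(KS)

Term B:
  start: I(II(KK))(I(I(KI)))(I(K(KI))(IKI(K(IK))))
  [1] II(KK)(I(I(KI)))(I(K(KI))(IKI(K(IK))))
  [2] I(KK)(I(I(KI)))(I(K(KI))(IKI(K(IK))))
  [3] KK(I(I(KI)))(I(K(KI))(IKI(K(IK))))
  [4] K(I(K(KI))(IKI(K(IK))))
  [5] K(K(KI)(IKI(K(IK))))
  [6] K(KI)

Answer: DIFFERENT — A ⇓ K(KS), B ⇓ K(KI)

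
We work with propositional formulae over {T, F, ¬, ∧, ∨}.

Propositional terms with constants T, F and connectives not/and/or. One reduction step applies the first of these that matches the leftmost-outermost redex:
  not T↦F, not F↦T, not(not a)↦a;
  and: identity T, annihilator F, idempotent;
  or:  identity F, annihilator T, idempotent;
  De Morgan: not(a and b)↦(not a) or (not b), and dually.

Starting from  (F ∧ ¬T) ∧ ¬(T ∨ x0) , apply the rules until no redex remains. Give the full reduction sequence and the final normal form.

  start: (F ∧ ¬T) ∧ ¬(T ∨ x0)
  [1] F ∧ ¬(T ∨ x0)
  [2] F

Answer: normal form = F  (in 2 steps)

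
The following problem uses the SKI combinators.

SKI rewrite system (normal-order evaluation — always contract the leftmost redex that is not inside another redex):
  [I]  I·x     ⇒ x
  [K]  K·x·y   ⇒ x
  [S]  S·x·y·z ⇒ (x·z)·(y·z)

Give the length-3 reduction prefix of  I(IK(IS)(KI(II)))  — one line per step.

Answer: after 3 steps: IS

Reduction:
  start: I(IK(IS)(KI(II)))
  →1  IK(IS)(KI(II))
  →2  K(IS)(KI(II))
  →3  IS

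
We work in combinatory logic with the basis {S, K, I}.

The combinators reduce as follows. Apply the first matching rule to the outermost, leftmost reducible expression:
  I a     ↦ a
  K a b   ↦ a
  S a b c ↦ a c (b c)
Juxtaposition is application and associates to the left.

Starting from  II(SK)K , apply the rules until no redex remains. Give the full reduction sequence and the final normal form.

Answer: normal form = SKK  (in 2 steps)

Working:
  start: II(SK)K
  [1] I(SK)K
  [2] SKK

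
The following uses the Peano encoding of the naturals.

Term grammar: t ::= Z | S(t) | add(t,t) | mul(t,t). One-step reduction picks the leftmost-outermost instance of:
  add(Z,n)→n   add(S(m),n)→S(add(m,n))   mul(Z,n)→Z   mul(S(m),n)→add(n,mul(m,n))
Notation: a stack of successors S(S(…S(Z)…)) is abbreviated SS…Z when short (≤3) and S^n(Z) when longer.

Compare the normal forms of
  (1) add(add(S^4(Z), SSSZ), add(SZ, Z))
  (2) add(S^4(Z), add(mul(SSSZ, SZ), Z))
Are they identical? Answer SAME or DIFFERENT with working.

Answer: DIFFERENT — A ⇓ S^8(Z), B ⇓ S^7(Z)

Reduction:
Term A:
  start: add(add(S^4(Z), SSSZ), add(SZ, Z))
  [1] add(S(add(SSSZ, SSSZ)), add(SZ, Z))
  [2] S(add(add(SSSZ, SSSZ), add(SZ, Z)))
  [3] S(add(S(add(SSZ, SSSZ)), add(SZ, Z)))
  [4] S(S(add(add(SSZ, SSSZ), add(SZ, Z))))
  [5] S(S(add(S(add(SZ, SSSZ)), add(SZ, Z))))
  [6] S(S(S(add(add(SZ, SSSZ), add(SZ, Z)))))
  [7] S(S(S(add(S(add(Z, SSSZ)), add(SZ, Z)))))
  [8] S(S(S(S(add(add(Z, SSSZ), add(SZ, Z))))))
  [9] S(S(S(S(add(SSSZ, add(SZ, Z))))))
  [10] S(S(S(S(S(add(SSZ, add(SZ, Z)))))))
  [11] S(S(S(S(S(S(add(SZ, add(SZ, Z))))))))
  [12] S(S(S(S(S(S(S(add(Z, add(SZ, Z)))))))))
  [13] S(S(S(S(S(S(S(add(SZ, Z))))))))
  [14] S(S(S(S(S(S(S(S(add(Z, Z)))))))))
  [15] S^8(Z)

Term B:
  start: add(S^4(Z), add(mul(SSSZ, SZ), Z))
  [1] S(add(SSSZ, add(mul(SSSZ, SZ), Z)))
  [2] S(S(add(SSZ, add(mul(SSSZ, SZ), Z))))
  [3] S(S(S(add(SZ, add(mul(SSSZ, SZ), Z)))))
  [4] S(S(S(S(add(Z, add(mul(SSSZ, SZ), Z))))))
  [5] S(S(S(S(add(mul(SSSZ, SZ), Z)))))
  [6] S(S(S(S(add(add(SZ, mul(SSZ, SZ)), Z)))))
  [7] S(S(S(S(add(S(add(Z, mul(SSZ, SZ))), Z)))))
  [8] S(S(S(S(S(add(add(Z, mul(SSZ, SZ)), Z))))))
  [9] S(S(S(S(S(add(mul(SSZ, SZ), Z))))))
  [10] S(S(S(S(S(add(add(SZ, mul(SZ, SZ)), Z))))))
  [11] S(S(S(S(S(add(S(add(Z, mul(SZ, SZ))), Z))))))
  [12] S(S(S(S(S(S(add(add(Z, mul(SZ, SZ)), Z)))))))
  [13] S(S(S(S(S(S(add(mul(SZ, SZ), Z)))))))
  [14] S(S(S(S(S(S(add(add(SZ, mul(Z, SZ)), Z)))))))
  [15] S(S(S(S(S(S(add(S(add(Z, mul(Z, SZ))), Z)))))))
  [16] S(S(S(S(S(S(S(add(add(Z, mul(Z, SZ)), Z))))))))
  [17] S(S(S(S(S(S(S(add(mul(Z, SZ), Z))))))))
  [18] S(S(S(S(S(S(S(add(Z, Z))))))))
  [19] S^7(Z)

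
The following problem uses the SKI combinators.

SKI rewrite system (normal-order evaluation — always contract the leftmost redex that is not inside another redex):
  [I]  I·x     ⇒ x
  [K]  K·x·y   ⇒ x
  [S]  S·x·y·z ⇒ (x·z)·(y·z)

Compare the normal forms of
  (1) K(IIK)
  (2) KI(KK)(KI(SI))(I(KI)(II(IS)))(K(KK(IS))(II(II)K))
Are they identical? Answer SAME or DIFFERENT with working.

Term A:
  start: K(IIK)
  step 1: K(IK)
  step 2: KK

Term B:
  start: KI(KK)(KI(SI))(I(KI)(II(IS)))(K(KK(IS))(II(II)K))
  step 1: I(KI(SI))(I(KI)(II(IS)))(K(KK(IS))(II(II)K))
  step 2: KI(SI)(I(KI)(II(IS)))(K(KK(IS))(II(II)K))
  step 3: I(I(KI)(II(IS)))(K(KK(IS))(II(II)K))
  step 4: I(KI)(II(IS))(K(KK(IS))(II(II)K))
  step 5: KI(II(IS))(K(KK(IS))(II(II)K))
  step 6: I(K(KK(IS))(II(II)K))
  step 7: K(KK(IS))(II(II)K)
  step 8: KK(IS)
  step 9: K

Answer: DIFFERENT — A ⇓ KK, B ⇓ K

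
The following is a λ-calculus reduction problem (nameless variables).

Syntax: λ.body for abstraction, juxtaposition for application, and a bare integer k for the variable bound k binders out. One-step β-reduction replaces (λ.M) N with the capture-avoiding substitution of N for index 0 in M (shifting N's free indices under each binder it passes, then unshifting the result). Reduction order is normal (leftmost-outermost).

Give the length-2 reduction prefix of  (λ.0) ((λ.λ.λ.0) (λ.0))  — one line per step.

  start: (λ.0) ((λ.λ.λ.0) (λ.0))
  →1  (λ.λ.λ.0) (λ.0)
  →2  λ.λ.0

Answer: after 2 steps: λ.λ.0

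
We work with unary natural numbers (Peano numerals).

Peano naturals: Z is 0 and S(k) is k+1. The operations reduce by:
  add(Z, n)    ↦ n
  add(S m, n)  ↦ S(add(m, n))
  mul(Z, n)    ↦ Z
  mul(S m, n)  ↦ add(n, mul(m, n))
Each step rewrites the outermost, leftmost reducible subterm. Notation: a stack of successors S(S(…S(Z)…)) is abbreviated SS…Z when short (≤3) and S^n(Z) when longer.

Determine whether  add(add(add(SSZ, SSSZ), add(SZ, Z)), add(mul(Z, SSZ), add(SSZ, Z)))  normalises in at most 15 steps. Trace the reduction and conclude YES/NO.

  start: add(add(add(SSZ, SSSZ), add(SZ, Z)), add(mul(Z, SSZ), add(SSZ, Z)))
  step 1: add(add(S(add(SZ, SSSZ)), add(SZ, Z)), add(mul(Z, SSZ), add(SSZ, Z)))
  step 2: add(S(add(add(SZ, SSSZ), add(SZ, Z))), add(mul(Z, SSZ), add(SSZ, Z)))
  step 3: S(add(add(add(SZ, SSSZ), add(SZ, Z)), add(mul(Z, SSZ), add(SSZ, Z))))
  step 4: S(add(add(S(add(Z, SSSZ)), add(SZ, Z)), add(mul(Z, SSZ), add(SSZ, Z))))
  step 5: S(add(S(add(add(Z, SSSZ), add(SZ, Z))), add(mul(Z, SSZ), add(SSZ, Z))))
  step 6: S(S(add(add(add(Z, SSSZ), add(SZ, Z)), add(mul(Z, SSZ), add(SSZ, Z)))))
  step 7: S(S(add(add(SSSZ, add(SZ, Z)), add(mul(Z, SSZ), add(SSZ, Z)))))
  step 8: S(S(add(S(add(SSZ, add(SZ, Z))), add(mul(Z, SSZ), add(SSZ, Z)))))
  step 9: S(S(S(add(add(SSZ, add(SZ, Z)), add(mul(Z, SSZ), add(SSZ, Z))))))
  step 10: S(S(S(add(S(add(SZ, add(SZ, Z))), add(mul(Z, SSZ), add(SSZ, Z))))))
  step 11: S(S(S(S(add(add(SZ, add(SZ, Z)), add(mul(Z, SSZ), add(SSZ, Z)))))))
  step 12: S(S(S(S(add(S(add(Z, add(SZ, Z))), add(mul(Z, SSZ), add(SSZ, Z)))))))
  step 13: S(S(S(S(S(add(add(Z, add(SZ, Z)), add(mul(Z, SSZ), add(SSZ, Z))))))))
  step 14: S(S(S(S(S(add(add(SZ, Z), add(mul(Z, SSZ), add(SSZ, Z))))))))
  step 15: S(S(S(S(S(add(S(add(Z, Z)), add(mul(Z, SSZ), add(SSZ, Z))))))))

Answer: NO — after 15 steps the term is S(S(S(S(S(add(S(add(Z, Z)), add(mul(Z, SSZ), add(SSZ, Z)))))))), not yet normal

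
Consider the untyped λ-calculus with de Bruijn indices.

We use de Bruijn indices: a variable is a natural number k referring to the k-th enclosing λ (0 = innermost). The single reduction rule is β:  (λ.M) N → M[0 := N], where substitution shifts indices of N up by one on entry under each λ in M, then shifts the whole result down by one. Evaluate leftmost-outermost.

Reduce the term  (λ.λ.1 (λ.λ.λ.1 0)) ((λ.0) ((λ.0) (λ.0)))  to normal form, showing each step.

  start: (λ.λ.1 (λ.λ.λ.1 0)) ((λ.0) ((λ.0) (λ.0)))
  →1  λ.(λ.0) ((λ.0) (λ.0)) (λ.λ.λ.1 0)
  →2  λ.(λ.0) (λ.0) (λ.λ.λ.1 0)
  →3  λ.(λ.0) (λ.λ.λ.1 0)
  →4  λ.λ.λ.λ.1 0

Answer: normal form = λ.λ.λ.λ.1 0  (in 4 steps)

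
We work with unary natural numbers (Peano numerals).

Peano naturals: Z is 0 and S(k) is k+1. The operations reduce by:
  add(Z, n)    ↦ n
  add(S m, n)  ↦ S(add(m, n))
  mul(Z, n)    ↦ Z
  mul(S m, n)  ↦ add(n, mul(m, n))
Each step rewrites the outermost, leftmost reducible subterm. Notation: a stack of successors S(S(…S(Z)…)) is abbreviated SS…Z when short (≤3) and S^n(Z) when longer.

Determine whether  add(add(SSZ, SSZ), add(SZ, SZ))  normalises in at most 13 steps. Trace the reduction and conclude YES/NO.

  start: add(add(SSZ, SSZ), add(SZ, SZ))
  →1  add(S(add(SZ, SSZ)), add(SZ, SZ))
  →2  S(add(add(SZ, SSZ), add(SZ, SZ)))
  →3  S(add(S(add(Z, SSZ)), add(SZ, SZ)))
  →4  S(S(add(add(Z, SSZ), add(SZ, SZ))))
  →5  S(S(add(SSZ, add(SZ, SZ))))
  →6  S(S(S(add(SZ, add(SZ, SZ)))))
  →7  S(S(S(S(add(Z, add(SZ, SZ))))))
  →8  S(S(S(S(add(SZ, SZ)))))
  →9  S(S(S(S(S(add(Z, SZ))))))
  →10  S^6(Z)

Answer: YES — reaches normal form S^6(Z) in 10 ≤ 13 steps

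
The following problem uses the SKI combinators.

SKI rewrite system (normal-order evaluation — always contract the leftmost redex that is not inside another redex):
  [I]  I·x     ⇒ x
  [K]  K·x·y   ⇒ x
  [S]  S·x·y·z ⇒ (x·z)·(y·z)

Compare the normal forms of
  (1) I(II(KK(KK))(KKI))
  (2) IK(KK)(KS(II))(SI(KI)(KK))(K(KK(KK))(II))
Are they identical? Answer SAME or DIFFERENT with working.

Answer: SAME — A ⇓ KK, B ⇓ KK

Reduction:
Term A:
  start: I(II(KK(KK))(KKI))
  →1  II(KK(KK))(KKI)
  →2  I(KK(KK))(KKI)
  →3  KK(KK)(KKI)
  →4  K(KKI)
  →5  KK

Term B:
  start: IK(KK)(KS(II))(SI(KI)(KK))(K(KK(KK))(II))
  →1  K(KK)(KS(II))(SI(KI)(KK))(K(KK(KK))(II))
  →2  KK(SI(KI)(KK))(K(KK(KK))(II))
  →3  K(K(KK(KK))(II))
  →4  K(KK(KK))
  →5  KK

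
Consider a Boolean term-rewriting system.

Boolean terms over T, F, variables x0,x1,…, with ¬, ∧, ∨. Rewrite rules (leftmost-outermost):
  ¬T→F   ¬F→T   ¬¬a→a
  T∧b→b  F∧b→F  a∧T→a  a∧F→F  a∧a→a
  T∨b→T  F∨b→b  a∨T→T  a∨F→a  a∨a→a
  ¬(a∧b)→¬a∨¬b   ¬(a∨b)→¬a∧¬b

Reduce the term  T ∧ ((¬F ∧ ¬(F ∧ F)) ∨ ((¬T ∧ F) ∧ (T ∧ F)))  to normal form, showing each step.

Answer: normal form = T  (in 7 steps)

Derivation:
  start: T ∧ ((¬F ∧ ¬(F ∧ F)) ∨ ((¬T ∧ F) ∧ (T ∧ F)))
  [1] (¬F ∧ ¬(F ∧ F)) ∨ ((¬T ∧ F) ∧ (T ∧ F))
  [2] (T ∧ ¬(F ∧ F)) ∨ ((¬T ∧ F) ∧ (T ∧ F))
  [3] ¬(F ∧ F) ∨ ((¬T ∧ F) ∧ (T ∧ F))
  [4] (¬F ∨ ¬F) ∨ ((¬T ∧ F) ∧ (T ∧ F))
  [5] ¬F ∨ ((¬T ∧ F) ∧ (T ∧ F))
  [6] T ∨ ((¬T ∧ F) ∧ (T ∧ F))
  [7] T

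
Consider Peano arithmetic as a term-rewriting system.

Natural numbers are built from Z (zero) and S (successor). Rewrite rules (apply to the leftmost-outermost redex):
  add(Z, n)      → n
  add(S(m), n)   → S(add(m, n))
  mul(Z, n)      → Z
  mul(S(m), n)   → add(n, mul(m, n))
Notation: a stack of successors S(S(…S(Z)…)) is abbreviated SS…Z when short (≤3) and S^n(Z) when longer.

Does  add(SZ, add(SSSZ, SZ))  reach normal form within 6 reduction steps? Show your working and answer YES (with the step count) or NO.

  start: add(SZ, add(SSSZ, SZ))
  [1] S(add(Z, add(SSSZ, SZ)))
  [2] S(add(SSSZ, SZ))
  [3] S(S(add(SSZ, SZ)))
  [4] S(S(S(add(SZ, SZ))))
  [5] S(S(S(S(add(Z, SZ)))))
  [6] S^5(Z)

Answer: YES — reaches normal form S^5(Z) in 6 ≤ 6 steps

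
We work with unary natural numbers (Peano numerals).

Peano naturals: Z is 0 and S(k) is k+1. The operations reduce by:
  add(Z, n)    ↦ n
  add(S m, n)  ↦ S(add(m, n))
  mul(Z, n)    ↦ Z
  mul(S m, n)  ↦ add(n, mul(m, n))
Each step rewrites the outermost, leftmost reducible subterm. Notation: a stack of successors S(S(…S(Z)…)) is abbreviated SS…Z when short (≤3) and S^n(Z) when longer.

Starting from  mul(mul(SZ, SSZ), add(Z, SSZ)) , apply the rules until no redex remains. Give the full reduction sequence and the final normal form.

  start: mul(mul(SZ, SSZ), add(Z, SSZ))
  →1  mul(add(SSZ, mul(Z, SSZ)), add(Z, SSZ))
  →2  mul(S(add(SZ, mul(Z, SSZ))), add(Z, SSZ))
  →3  add(add(Z, SSZ), mul(add(SZ, mul(Z, SSZ)), add(Z, SSZ)))
  →4  add(SSZ, mul(add(SZ, mul(Z, SSZ)), add(Z, SSZ)))
  →5  S(add(SZ, mul(add(SZ, mul(Z, SSZ)), add(Z, SSZ))))
  →6  S(S(add(Z, mul(add(SZ, mul(Z, SSZ)), add(Z, SSZ)))))
  →7  S(S(mul(add(SZ, mul(Z, SSZ)), add(Z, SSZ))))
  →8  S(S(mul(S(add(Z, mul(Z, SSZ))), add(Z, SSZ))))
  →9  S(S(add(add(Z, SSZ), mul(add(Z, mul(Z, SSZ)), add(Z, SSZ)))))
  →10  S(S(add(SSZ, mul(add(Z, mul(Z, SSZ)), add(Z, SSZ)))))
  →11  S(S(S(add(SZ, mul(add(Z, mul(Z, SSZ)), add(Z, SSZ))))))
  →12  S(S(S(S(add(Z, mul(add(Z, mul(Z, SSZ)), add(Z, SSZ)))))))
  →13  S(S(S(S(mul(add(Z, mul(Z, SSZ)), add(Z, SSZ))))))
  →14  S(S(S(S(mul(mul(Z, SSZ), add(Z, SSZ))))))
  →15  S(S(S(S(mul(Z, add(Z, SSZ))))))
  →16  S^4(Z)

Answer: normal form = S^4(Z)  (in 16 steps)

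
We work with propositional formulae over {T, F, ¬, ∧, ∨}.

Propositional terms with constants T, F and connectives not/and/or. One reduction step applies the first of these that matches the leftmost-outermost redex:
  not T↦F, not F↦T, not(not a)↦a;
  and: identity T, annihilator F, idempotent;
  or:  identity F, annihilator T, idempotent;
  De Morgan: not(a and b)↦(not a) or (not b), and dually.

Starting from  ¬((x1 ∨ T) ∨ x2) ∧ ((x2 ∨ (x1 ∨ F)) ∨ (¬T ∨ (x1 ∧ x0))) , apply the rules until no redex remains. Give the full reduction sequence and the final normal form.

Answer: normal form = F  (in 6 steps)

Derivation:
  start: ¬((x1 ∨ T) ∨ x2) ∧ ((x2 ∨ (x1 ∨ F)) ∨ (¬T ∨ (x1 ∧ x0)))
  →1  (¬(x1 ∨ T) ∧ ¬x2) ∧ ((x2 ∨ (x1 ∨ F)) ∨ (¬T ∨ (x1 ∧ x0)))
  →2  ((¬x1 ∧ ¬T) ∧ ¬x2) ∧ ((x2 ∨ (x1 ∨ F)) ∨ (¬T ∨ (x1 ∧ x0)))
  →3  ((¬x1 ∧ F) ∧ ¬x2) ∧ ((x2 ∨ (x1 ∨ F)) ∨ (¬T ∨ (x1 ∧ x0)))
  →4  (F ∧ ¬x2) ∧ ((x2 ∨ (x1 ∨ F)) ∨ (¬T ∨ (x1 ∧ x0)))
  →5  F ∧ ((x2 ∨ (x1 ∨ F)) ∨ (¬T ∨ (x1 ∧ x0)))
  →6  F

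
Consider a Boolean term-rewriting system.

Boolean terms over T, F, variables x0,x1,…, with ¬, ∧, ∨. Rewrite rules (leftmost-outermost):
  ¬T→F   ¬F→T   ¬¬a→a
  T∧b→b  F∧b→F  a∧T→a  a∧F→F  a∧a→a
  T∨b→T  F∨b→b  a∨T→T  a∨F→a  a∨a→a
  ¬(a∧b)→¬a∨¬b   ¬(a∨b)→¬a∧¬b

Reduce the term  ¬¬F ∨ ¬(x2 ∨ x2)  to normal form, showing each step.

  start: ¬¬F ∨ ¬(x2 ∨ x2)
  step 1: F ∨ ¬(x2 ∨ x2)
  step 2: ¬(x2 ∨ x2)
  step 3: ¬x2 ∧ ¬x2
  step 4: ¬x2

Answer: normal form = ¬x2  (in 4 steps)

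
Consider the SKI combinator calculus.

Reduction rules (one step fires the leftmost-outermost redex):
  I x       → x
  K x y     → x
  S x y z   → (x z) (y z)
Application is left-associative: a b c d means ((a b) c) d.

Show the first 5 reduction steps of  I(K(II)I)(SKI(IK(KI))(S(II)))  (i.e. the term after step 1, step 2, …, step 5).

Answer: after 5 steps: K(IK(KI))(I(IK(KI)))(S(II))

Reduction:
  start: I(K(II)I)(SKI(IK(KI))(S(II)))
  [1] K(II)I(SKI(IK(KI))(S(II)))
  [2] II(SKI(IK(KI))(S(II)))
  [3] I(SKI(IK(KI))(S(II)))
  [4] SKI(IK(KI))(S(II))
  [5] K(IK(KI))(I(IK(KI)))(S(II))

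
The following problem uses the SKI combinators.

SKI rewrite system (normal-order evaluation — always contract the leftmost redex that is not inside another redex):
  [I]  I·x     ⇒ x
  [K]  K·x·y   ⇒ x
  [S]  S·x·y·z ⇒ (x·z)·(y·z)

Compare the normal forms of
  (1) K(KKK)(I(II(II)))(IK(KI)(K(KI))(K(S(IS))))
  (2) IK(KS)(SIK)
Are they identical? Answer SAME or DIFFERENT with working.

Term A:
  start: K(KKK)(I(II(II)))(IK(KI)(K(KI))(K(S(IS))))
  →1  KKK(IK(KI)(K(KI))(K(S(IS))))
  →2  K(IK(KI)(K(KI))(K(S(IS))))
  →3  K(K(KI)(K(KI))(K(S(IS))))
  →4  K(KI(K(S(IS))))
  →5  KI

Term B:
  start: IK(KS)(SIK)
  →1  K(KS)(SIK)
  →2  KS

Answer: DIFFERENT — A ⇓ KI, B ⇓ KS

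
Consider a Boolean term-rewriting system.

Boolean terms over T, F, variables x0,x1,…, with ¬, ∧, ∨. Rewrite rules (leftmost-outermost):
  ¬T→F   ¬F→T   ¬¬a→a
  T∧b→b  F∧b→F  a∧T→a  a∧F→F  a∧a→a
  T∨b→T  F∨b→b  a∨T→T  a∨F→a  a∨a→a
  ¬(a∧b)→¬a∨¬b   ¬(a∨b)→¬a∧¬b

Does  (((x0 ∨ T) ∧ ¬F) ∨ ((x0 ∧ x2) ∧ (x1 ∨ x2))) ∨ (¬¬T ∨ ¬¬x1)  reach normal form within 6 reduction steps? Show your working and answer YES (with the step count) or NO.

  start: (((x0 ∨ T) ∧ ¬F) ∨ ((x0 ∧ x2) ∧ (x1 ∨ x2))) ∨ (¬¬T ∨ ¬¬x1)
  →1  ((T ∧ ¬F) ∨ ((x0 ∧ x2) ∧ (x1 ∨ x2))) ∨ (¬¬T ∨ ¬¬x1)
  →2  (¬F ∨ ((x0 ∧ x2) ∧ (x1 ∨ x2))) ∨ (¬¬T ∨ ¬¬x1)
  →3  (T ∨ ((x0 ∧ x2) ∧ (x1 ∨ x2))) ∨ (¬¬T ∨ ¬¬x1)
  →4  T ∨ (¬¬T ∨ ¬¬x1)
  →5  T

Answer: YES — reaches normal form T in 5 ≤ 6 steps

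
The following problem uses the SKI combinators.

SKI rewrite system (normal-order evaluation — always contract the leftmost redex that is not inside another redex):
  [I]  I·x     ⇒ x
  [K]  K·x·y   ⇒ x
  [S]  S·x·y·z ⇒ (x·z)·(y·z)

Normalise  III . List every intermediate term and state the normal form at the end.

Answer: normal form = I  (in 2 steps)

Working:
  start: III
  [1] II
  [2] I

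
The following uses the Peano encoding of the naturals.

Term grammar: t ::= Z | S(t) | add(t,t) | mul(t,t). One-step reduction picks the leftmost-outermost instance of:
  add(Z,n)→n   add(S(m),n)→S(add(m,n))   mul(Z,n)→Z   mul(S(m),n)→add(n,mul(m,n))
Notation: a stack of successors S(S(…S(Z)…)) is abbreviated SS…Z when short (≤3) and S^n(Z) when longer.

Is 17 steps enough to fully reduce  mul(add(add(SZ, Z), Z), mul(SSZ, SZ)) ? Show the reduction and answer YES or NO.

Answer: YES — reaches normal form SSZ in 16 ≤ 17 steps

Reduction:
  start: mul(add(add(SZ, Z), Z), mul(SSZ, SZ))
  [1] mul(add(S(add(Z, Z)), Z), mul(SSZ, SZ))
  [2] mul(S(add(add(Z, Z), Z)), mul(SSZ, SZ))
  [3] add(mul(SSZ, SZ), mul(add(add(Z, Z), Z), mul(SSZ, SZ)))
  [4] add(add(SZ, mul(SZ, SZ)), mul(add(add(Z, Z), Z), mul(SSZ, SZ)))
  [5] add(S(add(Z, mul(SZ, SZ))), mul(add(add(Z, Z), Z), mul(SSZ, SZ)))
  [6] S(add(add(Z, mul(SZ, SZ)), mul(add(add(Z, Z), Z), mul(SSZ, SZ))))
  [7] S(add(mul(SZ, SZ), mul(add(add(Z, Z), Z), mul(SSZ, SZ))))
  [8] S(add(add(SZ, mul(Z, SZ)), mul(add(add(Z, Z), Z), mul(SSZ, SZ))))
  [9] S(add(S(add(Z, mul(Z, SZ))), mul(add(add(Z, Z), Z), mul(SSZ, SZ))))
  [10] S(S(add(add(Z, mul(Z, SZ)), mul(add(add(Z, Z), Z), mul(SSZ, SZ)))))
  [11] S(S(add(mul(Z, SZ), mul(add(add(Z, Z), Z), mul(SSZ, SZ)))))
  [12] S(S(add(Z, mul(add(add(Z, Z), Z), mul(SSZ, SZ)))))
  [13] S(S(mul(add(add(Z, Z), Z), mul(SSZ, SZ))))
  [14] S(S(mul(add(Z, Z), mul(SSZ, SZ))))
  [15] S(S(mul(Z, mul(SSZ, SZ))))
  [16] SSZ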